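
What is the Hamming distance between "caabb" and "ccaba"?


Comparing "caabb" and "ccaba" position by position:
  Position 0: 'c' vs 'c' => same
  Position 1: 'a' vs 'c' => differ
  Position 2: 'a' vs 'a' => same
  Position 3: 'b' vs 'b' => same
  Position 4: 'b' vs 'a' => differ
Total differences (Hamming distance): 2

2


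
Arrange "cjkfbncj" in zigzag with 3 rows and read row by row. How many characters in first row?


Zigzag "cjkfbncj" into 3 rows:
Placing characters:
  'c' => row 0
  'j' => row 1
  'k' => row 2
  'f' => row 1
  'b' => row 0
  'n' => row 1
  'c' => row 2
  'j' => row 1
Rows:
  Row 0: "cb"
  Row 1: "jfnj"
  Row 2: "kc"
First row length: 2

2


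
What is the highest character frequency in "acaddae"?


Input: acaddae
Character counts:
  'a': 3
  'c': 1
  'd': 2
  'e': 1
Maximum frequency: 3

3


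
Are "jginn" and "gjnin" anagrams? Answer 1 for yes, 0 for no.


Strings: "jginn", "gjnin"
Sorted first:  gijnn
Sorted second: gijnn
Sorted forms match => anagrams

1


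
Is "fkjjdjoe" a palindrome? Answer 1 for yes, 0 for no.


Input: fkjjdjoe
Reversed: eojdjjkf
  Compare pos 0 ('f') with pos 7 ('e'): MISMATCH
  Compare pos 1 ('k') with pos 6 ('o'): MISMATCH
  Compare pos 2 ('j') with pos 5 ('j'): match
  Compare pos 3 ('j') with pos 4 ('d'): MISMATCH
Result: not a palindrome

0


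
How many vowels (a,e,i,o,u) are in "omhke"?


Input: omhke
Checking each character:
  'o' at position 0: vowel (running total: 1)
  'm' at position 1: consonant
  'h' at position 2: consonant
  'k' at position 3: consonant
  'e' at position 4: vowel (running total: 2)
Total vowels: 2

2


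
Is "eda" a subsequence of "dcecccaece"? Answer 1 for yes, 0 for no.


Check if "eda" is a subsequence of "dcecccaece"
Greedy scan:
  Position 0 ('d'): no match needed
  Position 1 ('c'): no match needed
  Position 2 ('e'): matches sub[0] = 'e'
  Position 3 ('c'): no match needed
  Position 4 ('c'): no match needed
  Position 5 ('c'): no match needed
  Position 6 ('a'): no match needed
  Position 7 ('e'): no match needed
  Position 8 ('c'): no match needed
  Position 9 ('e'): no match needed
Only matched 1/3 characters => not a subsequence

0


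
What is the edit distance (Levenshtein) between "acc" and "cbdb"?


Computing edit distance: "acc" -> "cbdb"
DP table:
           c    b    d    b
      0    1    2    3    4
  a   1    1    2    3    4
  c   2    1    2    3    4
  c   3    2    2    3    4
Edit distance = dp[3][4] = 4

4


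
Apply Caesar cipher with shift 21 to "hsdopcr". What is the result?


Caesar cipher: shift "hsdopcr" by 21
  'h' (pos 7) + 21 = pos 2 = 'c'
  's' (pos 18) + 21 = pos 13 = 'n'
  'd' (pos 3) + 21 = pos 24 = 'y'
  'o' (pos 14) + 21 = pos 9 = 'j'
  'p' (pos 15) + 21 = pos 10 = 'k'
  'c' (pos 2) + 21 = pos 23 = 'x'
  'r' (pos 17) + 21 = pos 12 = 'm'
Result: cnyjkxm

cnyjkxm


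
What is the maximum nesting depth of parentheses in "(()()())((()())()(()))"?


Input: "(()()())((()())()(()))"
Tracking depth:
  Position 0 '(': depth becomes 1
  Position 1 '(': depth becomes 2
  Position 2 ')': depth becomes 1
  Position 3 '(': depth becomes 2
  Position 4 ')': depth becomes 1
  Position 5 '(': depth becomes 2
  Position 6 ')': depth becomes 1
  Position 7 ')': depth becomes 0
  Position 8 '(': depth becomes 1
  Position 9 '(': depth becomes 2
  Position 10 '(': depth becomes 3
  Position 11 ')': depth becomes 2
  Position 12 '(': depth becomes 3
  Position 13 ')': depth becomes 2
  Position 14 ')': depth becomes 1
  Position 15 '(': depth becomes 2
  Position 16 ')': depth becomes 1
  Position 17 '(': depth becomes 2
  Position 18 '(': depth becomes 3
  Position 19 ')': depth becomes 2
  Position 20 ')': depth becomes 1
  Position 21 ')': depth becomes 0
Maximum depth reached: 3

3


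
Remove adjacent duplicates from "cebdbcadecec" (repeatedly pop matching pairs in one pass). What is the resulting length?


Input: cebdbcadecec
Stack-based adjacent duplicate removal:
  Read 'c': push. Stack: c
  Read 'e': push. Stack: ce
  Read 'b': push. Stack: ceb
  Read 'd': push. Stack: cebd
  Read 'b': push. Stack: cebdb
  Read 'c': push. Stack: cebdbc
  Read 'a': push. Stack: cebdbca
  Read 'd': push. Stack: cebdbcad
  Read 'e': push. Stack: cebdbcade
  Read 'c': push. Stack: cebdbcadec
  Read 'e': push. Stack: cebdbcadece
  Read 'c': push. Stack: cebdbcadecec
Final stack: "cebdbcadecec" (length 12)

12


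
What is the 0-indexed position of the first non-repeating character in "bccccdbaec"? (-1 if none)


Input: bccccdbaec
Character frequencies:
  'a': 1
  'b': 2
  'c': 5
  'd': 1
  'e': 1
Scanning left to right for freq == 1:
  Position 0 ('b'): freq=2, skip
  Position 1 ('c'): freq=5, skip
  Position 2 ('c'): freq=5, skip
  Position 3 ('c'): freq=5, skip
  Position 4 ('c'): freq=5, skip
  Position 5 ('d'): unique! => answer = 5

5


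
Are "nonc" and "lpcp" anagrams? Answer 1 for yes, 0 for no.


Strings: "nonc", "lpcp"
Sorted first:  cnno
Sorted second: clpp
Differ at position 1: 'n' vs 'l' => not anagrams

0


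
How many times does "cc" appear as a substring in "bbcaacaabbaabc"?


Searching for "cc" in "bbcaacaabbaabc"
Scanning each position:
  Position 0: "bb" => no
  Position 1: "bc" => no
  Position 2: "ca" => no
  Position 3: "aa" => no
  Position 4: "ac" => no
  Position 5: "ca" => no
  Position 6: "aa" => no
  Position 7: "ab" => no
  Position 8: "bb" => no
  Position 9: "ba" => no
  Position 10: "aa" => no
  Position 11: "ab" => no
  Position 12: "bc" => no
Total occurrences: 0

0


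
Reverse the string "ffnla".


Input: ffnla
Reading characters right to left:
  Position 4: 'a'
  Position 3: 'l'
  Position 2: 'n'
  Position 1: 'f'
  Position 0: 'f'
Reversed: alnff

alnff


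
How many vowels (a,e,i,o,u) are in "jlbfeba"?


Input: jlbfeba
Checking each character:
  'j' at position 0: consonant
  'l' at position 1: consonant
  'b' at position 2: consonant
  'f' at position 3: consonant
  'e' at position 4: vowel (running total: 1)
  'b' at position 5: consonant
  'a' at position 6: vowel (running total: 2)
Total vowels: 2

2


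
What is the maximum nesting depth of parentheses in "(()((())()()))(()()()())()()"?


Input: "(()((())()()))(()()()())()()"
Tracking depth:
  Position 0 '(': depth becomes 1
  Position 1 '(': depth becomes 2
  Position 2 ')': depth becomes 1
  Position 3 '(': depth becomes 2
  Position 4 '(': depth becomes 3
  Position 5 '(': depth becomes 4
  Position 6 ')': depth becomes 3
  Position 7 ')': depth becomes 2
  Position 8 '(': depth becomes 3
  Position 9 ')': depth becomes 2
  Position 10 '(': depth becomes 3
  Position 11 ')': depth becomes 2
  Position 12 ')': depth becomes 1
  Position 13 ')': depth becomes 0
  Position 14 '(': depth becomes 1
  Position 15 '(': depth becomes 2
  Position 16 ')': depth becomes 1
  Position 17 '(': depth becomes 2
  Position 18 ')': depth becomes 1
  Position 19 '(': depth becomes 2
  Position 20 ')': depth becomes 1
  Position 21 '(': depth becomes 2
  Position 22 ')': depth becomes 1
  Position 23 ')': depth becomes 0
  Position 24 '(': depth becomes 1
  Position 25 ')': depth becomes 0
  Position 26 '(': depth becomes 1
  Position 27 ')': depth becomes 0
Maximum depth reached: 4

4


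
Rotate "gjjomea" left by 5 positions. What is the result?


Input: "gjjomea", rotate left by 5
First 5 characters: "gjjom"
Remaining characters: "ea"
Concatenate remaining + first: "ea" + "gjjom" = "eagjjom"

eagjjom


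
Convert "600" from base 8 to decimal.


Input: "600" in base 8
Positional expansion:
  Digit '6' (value 6) x 8^2 = 384
  Digit '0' (value 0) x 8^1 = 0
  Digit '0' (value 0) x 8^0 = 0
Sum = 384

384


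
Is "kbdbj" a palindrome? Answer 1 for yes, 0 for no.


Input: kbdbj
Reversed: jbdbk
  Compare pos 0 ('k') with pos 4 ('j'): MISMATCH
  Compare pos 1 ('b') with pos 3 ('b'): match
Result: not a palindrome

0


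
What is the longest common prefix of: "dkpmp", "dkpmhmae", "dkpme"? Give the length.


Words: dkpmp, dkpmhmae, dkpme
  Position 0: all 'd' => match
  Position 1: all 'k' => match
  Position 2: all 'p' => match
  Position 3: all 'm' => match
  Position 4: ('p', 'h', 'e') => mismatch, stop
LCP = "dkpm" (length 4)

4


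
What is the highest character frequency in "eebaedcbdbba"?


Input: eebaedcbdbba
Character counts:
  'a': 2
  'b': 4
  'c': 1
  'd': 2
  'e': 3
Maximum frequency: 4

4


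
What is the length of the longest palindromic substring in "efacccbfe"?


Input: "efacccbfe"
Checking substrings for palindromes:
  [3:6] "ccc" (len 3) => palindrome
  [3:5] "cc" (len 2) => palindrome
  [4:6] "cc" (len 2) => palindrome
Longest palindromic substring: "ccc" with length 3

3


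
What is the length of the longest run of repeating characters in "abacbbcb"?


Input: "abacbbcb"
Scanning for longest run:
  Position 1 ('b'): new char, reset run to 1
  Position 2 ('a'): new char, reset run to 1
  Position 3 ('c'): new char, reset run to 1
  Position 4 ('b'): new char, reset run to 1
  Position 5 ('b'): continues run of 'b', length=2
  Position 6 ('c'): new char, reset run to 1
  Position 7 ('b'): new char, reset run to 1
Longest run: 'b' with length 2

2


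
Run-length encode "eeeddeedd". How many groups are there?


Input: eeeddeedd
Scanning for consecutive runs:
  Group 1: 'e' x 3 (positions 0-2)
  Group 2: 'd' x 2 (positions 3-4)
  Group 3: 'e' x 2 (positions 5-6)
  Group 4: 'd' x 2 (positions 7-8)
Total groups: 4

4


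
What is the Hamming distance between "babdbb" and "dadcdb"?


Comparing "babdbb" and "dadcdb" position by position:
  Position 0: 'b' vs 'd' => differ
  Position 1: 'a' vs 'a' => same
  Position 2: 'b' vs 'd' => differ
  Position 3: 'd' vs 'c' => differ
  Position 4: 'b' vs 'd' => differ
  Position 5: 'b' vs 'b' => same
Total differences (Hamming distance): 4

4


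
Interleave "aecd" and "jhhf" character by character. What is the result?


Interleaving "aecd" and "jhhf":
  Position 0: 'a' from first, 'j' from second => "aj"
  Position 1: 'e' from first, 'h' from second => "eh"
  Position 2: 'c' from first, 'h' from second => "ch"
  Position 3: 'd' from first, 'f' from second => "df"
Result: ajehchdf

ajehchdf


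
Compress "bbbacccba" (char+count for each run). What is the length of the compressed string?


Input: bbbacccba
Runs:
  'b' x 3 => "b3"
  'a' x 1 => "a1"
  'c' x 3 => "c3"
  'b' x 1 => "b1"
  'a' x 1 => "a1"
Compressed: "b3a1c3b1a1"
Compressed length: 10

10


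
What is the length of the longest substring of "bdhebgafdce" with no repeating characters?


Input: "bdhebgafdce"
Sliding window (track last position of each char):
  Position 0 ('b'): window [0,0] length 1 -- new best
  Position 1 ('d'): window [0,1] length 2 -- new best
  Position 2 ('h'): window [0,2] length 3 -- new best
  Position 3 ('e'): window [0,3] length 4 -- new best
  Position 4 ('b'): repeat (last at 0), move window start to 1
  Position 4 ('b'): window [1,4] length 4
  Position 5 ('g'): window [1,5] length 5 -- new best
  Position 6 ('a'): window [1,6] length 6 -- new best
  Position 7 ('f'): window [1,7] length 7 -- new best
  Position 8 ('d'): repeat (last at 1), move window start to 2
  Position 8 ('d'): window [2,8] length 7
  Position 9 ('c'): window [2,9] length 8 -- new best
  Position 10 ('e'): repeat (last at 3), move window start to 4
  Position 10 ('e'): window [4,10] length 7
Longest substring with no repeats: "hebgafdc" with length 8

8


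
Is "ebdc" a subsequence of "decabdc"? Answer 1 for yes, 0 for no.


Check if "ebdc" is a subsequence of "decabdc"
Greedy scan:
  Position 0 ('d'): no match needed
  Position 1 ('e'): matches sub[0] = 'e'
  Position 2 ('c'): no match needed
  Position 3 ('a'): no match needed
  Position 4 ('b'): matches sub[1] = 'b'
  Position 5 ('d'): matches sub[2] = 'd'
  Position 6 ('c'): matches sub[3] = 'c'
All 4 characters matched => is a subsequence

1


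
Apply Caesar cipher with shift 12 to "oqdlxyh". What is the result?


Caesar cipher: shift "oqdlxyh" by 12
  'o' (pos 14) + 12 = pos 0 = 'a'
  'q' (pos 16) + 12 = pos 2 = 'c'
  'd' (pos 3) + 12 = pos 15 = 'p'
  'l' (pos 11) + 12 = pos 23 = 'x'
  'x' (pos 23) + 12 = pos 9 = 'j'
  'y' (pos 24) + 12 = pos 10 = 'k'
  'h' (pos 7) + 12 = pos 19 = 't'
Result: acpxjkt

acpxjkt


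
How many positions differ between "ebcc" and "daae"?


Comparing "ebcc" and "daae" position by position:
  Position 0: 'e' vs 'd' => DIFFER
  Position 1: 'b' vs 'a' => DIFFER
  Position 2: 'c' vs 'a' => DIFFER
  Position 3: 'c' vs 'e' => DIFFER
Positions that differ: 4

4


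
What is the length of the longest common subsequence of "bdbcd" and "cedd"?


LCS of "bdbcd" and "cedd"
DP table:
           c    e    d    d
      0    0    0    0    0
  b   0    0    0    0    0
  d   0    0    0    1    1
  b   0    0    0    1    1
  c   0    1    1    1    1
  d   0    1    1    2    2
LCS length = dp[5][4] = 2

2


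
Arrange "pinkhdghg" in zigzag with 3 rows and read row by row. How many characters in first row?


Zigzag "pinkhdghg" into 3 rows:
Placing characters:
  'p' => row 0
  'i' => row 1
  'n' => row 2
  'k' => row 1
  'h' => row 0
  'd' => row 1
  'g' => row 2
  'h' => row 1
  'g' => row 0
Rows:
  Row 0: "phg"
  Row 1: "ikdh"
  Row 2: "ng"
First row length: 3

3


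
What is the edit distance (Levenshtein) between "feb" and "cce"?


Computing edit distance: "feb" -> "cce"
DP table:
           c    c    e
      0    1    2    3
  f   1    1    2    3
  e   2    2    2    2
  b   3    3    3    3
Edit distance = dp[3][3] = 3

3


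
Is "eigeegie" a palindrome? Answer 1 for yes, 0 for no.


Input: eigeegie
Reversed: eigeegie
  Compare pos 0 ('e') with pos 7 ('e'): match
  Compare pos 1 ('i') with pos 6 ('i'): match
  Compare pos 2 ('g') with pos 5 ('g'): match
  Compare pos 3 ('e') with pos 4 ('e'): match
Result: palindrome

1


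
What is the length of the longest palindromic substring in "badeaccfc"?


Input: "badeaccfc"
Checking substrings for palindromes:
  [6:9] "cfc" (len 3) => palindrome
  [5:7] "cc" (len 2) => palindrome
Longest palindromic substring: "cfc" with length 3

3


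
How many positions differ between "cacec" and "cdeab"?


Comparing "cacec" and "cdeab" position by position:
  Position 0: 'c' vs 'c' => same
  Position 1: 'a' vs 'd' => DIFFER
  Position 2: 'c' vs 'e' => DIFFER
  Position 3: 'e' vs 'a' => DIFFER
  Position 4: 'c' vs 'b' => DIFFER
Positions that differ: 4

4


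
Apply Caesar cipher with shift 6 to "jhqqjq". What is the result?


Caesar cipher: shift "jhqqjq" by 6
  'j' (pos 9) + 6 = pos 15 = 'p'
  'h' (pos 7) + 6 = pos 13 = 'n'
  'q' (pos 16) + 6 = pos 22 = 'w'
  'q' (pos 16) + 6 = pos 22 = 'w'
  'j' (pos 9) + 6 = pos 15 = 'p'
  'q' (pos 16) + 6 = pos 22 = 'w'
Result: pnwwpw

pnwwpw


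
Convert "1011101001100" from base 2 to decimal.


Input: "1011101001100" in base 2
Positional expansion:
  Digit '1' (value 1) x 2^12 = 4096
  Digit '0' (value 0) x 2^11 = 0
  Digit '1' (value 1) x 2^10 = 1024
  Digit '1' (value 1) x 2^9 = 512
  Digit '1' (value 1) x 2^8 = 256
  Digit '0' (value 0) x 2^7 = 0
  Digit '1' (value 1) x 2^6 = 64
  Digit '0' (value 0) x 2^5 = 0
  Digit '0' (value 0) x 2^4 = 0
  Digit '1' (value 1) x 2^3 = 8
  Digit '1' (value 1) x 2^2 = 4
  Digit '0' (value 0) x 2^1 = 0
  Digit '0' (value 0) x 2^0 = 0
Sum = 5964

5964


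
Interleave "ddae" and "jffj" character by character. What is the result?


Interleaving "ddae" and "jffj":
  Position 0: 'd' from first, 'j' from second => "dj"
  Position 1: 'd' from first, 'f' from second => "df"
  Position 2: 'a' from first, 'f' from second => "af"
  Position 3: 'e' from first, 'j' from second => "ej"
Result: djdfafej

djdfafej


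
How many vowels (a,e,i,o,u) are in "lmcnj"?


Input: lmcnj
Checking each character:
  'l' at position 0: consonant
  'm' at position 1: consonant
  'c' at position 2: consonant
  'n' at position 3: consonant
  'j' at position 4: consonant
Total vowels: 0

0


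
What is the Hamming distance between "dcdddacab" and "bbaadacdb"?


Comparing "dcdddacab" and "bbaadacdb" position by position:
  Position 0: 'd' vs 'b' => differ
  Position 1: 'c' vs 'b' => differ
  Position 2: 'd' vs 'a' => differ
  Position 3: 'd' vs 'a' => differ
  Position 4: 'd' vs 'd' => same
  Position 5: 'a' vs 'a' => same
  Position 6: 'c' vs 'c' => same
  Position 7: 'a' vs 'd' => differ
  Position 8: 'b' vs 'b' => same
Total differences (Hamming distance): 5

5


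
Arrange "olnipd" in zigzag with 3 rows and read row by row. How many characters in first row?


Zigzag "olnipd" into 3 rows:
Placing characters:
  'o' => row 0
  'l' => row 1
  'n' => row 2
  'i' => row 1
  'p' => row 0
  'd' => row 1
Rows:
  Row 0: "op"
  Row 1: "lid"
  Row 2: "n"
First row length: 2

2


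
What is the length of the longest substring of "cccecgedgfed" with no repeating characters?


Input: "cccecgedgfed"
Sliding window (track last position of each char):
  Position 0 ('c'): window [0,0] length 1 -- new best
  Position 1 ('c'): repeat (last at 0), move window start to 1
  Position 1 ('c'): window [1,1] length 1
  Position 2 ('c'): repeat (last at 1), move window start to 2
  Position 2 ('c'): window [2,2] length 1
  Position 3 ('e'): window [2,3] length 2 -- new best
  Position 4 ('c'): repeat (last at 2), move window start to 3
  Position 4 ('c'): window [3,4] length 2
  Position 5 ('g'): window [3,5] length 3 -- new best
  Position 6 ('e'): repeat (last at 3), move window start to 4
  Position 6 ('e'): window [4,6] length 3
  Position 7 ('d'): window [4,7] length 4 -- new best
  Position 8 ('g'): repeat (last at 5), move window start to 6
  Position 8 ('g'): window [6,8] length 3
  Position 9 ('f'): window [6,9] length 4
  Position 10 ('e'): repeat (last at 6), move window start to 7
  Position 10 ('e'): window [7,10] length 4
  Position 11 ('d'): repeat (last at 7), move window start to 8
  Position 11 ('d'): window [8,11] length 4
Longest substring with no repeats: "cged" with length 4

4


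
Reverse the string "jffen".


Input: jffen
Reading characters right to left:
  Position 4: 'n'
  Position 3: 'e'
  Position 2: 'f'
  Position 1: 'f'
  Position 0: 'j'
Reversed: neffj

neffj


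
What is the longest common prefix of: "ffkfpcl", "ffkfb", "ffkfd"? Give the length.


Words: ffkfpcl, ffkfb, ffkfd
  Position 0: all 'f' => match
  Position 1: all 'f' => match
  Position 2: all 'k' => match
  Position 3: all 'f' => match
  Position 4: ('p', 'b', 'd') => mismatch, stop
LCP = "ffkf" (length 4)

4


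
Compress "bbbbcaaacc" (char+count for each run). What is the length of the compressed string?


Input: bbbbcaaacc
Runs:
  'b' x 4 => "b4"
  'c' x 1 => "c1"
  'a' x 3 => "a3"
  'c' x 2 => "c2"
Compressed: "b4c1a3c2"
Compressed length: 8

8


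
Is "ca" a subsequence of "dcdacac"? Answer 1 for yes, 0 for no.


Check if "ca" is a subsequence of "dcdacac"
Greedy scan:
  Position 0 ('d'): no match needed
  Position 1 ('c'): matches sub[0] = 'c'
  Position 2 ('d'): no match needed
  Position 3 ('a'): matches sub[1] = 'a'
  Position 4 ('c'): no match needed
  Position 5 ('a'): no match needed
  Position 6 ('c'): no match needed
All 2 characters matched => is a subsequence

1


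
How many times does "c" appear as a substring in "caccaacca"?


Searching for "c" in "caccaacca"
Scanning each position:
  Position 0: "c" => MATCH
  Position 1: "a" => no
  Position 2: "c" => MATCH
  Position 3: "c" => MATCH
  Position 4: "a" => no
  Position 5: "a" => no
  Position 6: "c" => MATCH
  Position 7: "c" => MATCH
  Position 8: "a" => no
Total occurrences: 5

5


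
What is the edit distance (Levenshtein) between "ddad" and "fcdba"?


Computing edit distance: "ddad" -> "fcdba"
DP table:
           f    c    d    b    a
      0    1    2    3    4    5
  d   1    1    2    2    3    4
  d   2    2    2    2    3    4
  a   3    3    3    3    3    3
  d   4    4    4    3    4    4
Edit distance = dp[4][5] = 4

4


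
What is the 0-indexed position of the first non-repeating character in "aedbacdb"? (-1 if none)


Input: aedbacdb
Character frequencies:
  'a': 2
  'b': 2
  'c': 1
  'd': 2
  'e': 1
Scanning left to right for freq == 1:
  Position 0 ('a'): freq=2, skip
  Position 1 ('e'): unique! => answer = 1

1


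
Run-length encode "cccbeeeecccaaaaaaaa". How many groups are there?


Input: cccbeeeecccaaaaaaaa
Scanning for consecutive runs:
  Group 1: 'c' x 3 (positions 0-2)
  Group 2: 'b' x 1 (positions 3-3)
  Group 3: 'e' x 4 (positions 4-7)
  Group 4: 'c' x 3 (positions 8-10)
  Group 5: 'a' x 8 (positions 11-18)
Total groups: 5

5


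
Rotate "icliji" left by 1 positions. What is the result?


Input: "icliji", rotate left by 1
First 1 characters: "i"
Remaining characters: "cliji"
Concatenate remaining + first: "cliji" + "i" = "clijii"

clijii


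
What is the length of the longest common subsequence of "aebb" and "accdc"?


LCS of "aebb" and "accdc"
DP table:
           a    c    c    d    c
      0    0    0    0    0    0
  a   0    1    1    1    1    1
  e   0    1    1    1    1    1
  b   0    1    1    1    1    1
  b   0    1    1    1    1    1
LCS length = dp[4][5] = 1

1


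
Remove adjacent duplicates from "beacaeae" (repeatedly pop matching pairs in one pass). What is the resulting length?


Input: beacaeae
Stack-based adjacent duplicate removal:
  Read 'b': push. Stack: b
  Read 'e': push. Stack: be
  Read 'a': push. Stack: bea
  Read 'c': push. Stack: beac
  Read 'a': push. Stack: beaca
  Read 'e': push. Stack: beacae
  Read 'a': push. Stack: beacaea
  Read 'e': push. Stack: beacaeae
Final stack: "beacaeae" (length 8)

8


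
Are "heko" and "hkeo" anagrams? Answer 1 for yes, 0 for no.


Strings: "heko", "hkeo"
Sorted first:  ehko
Sorted second: ehko
Sorted forms match => anagrams

1


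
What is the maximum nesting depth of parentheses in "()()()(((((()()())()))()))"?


Input: "()()()(((((()()())()))()))"
Tracking depth:
  Position 0 '(': depth becomes 1
  Position 1 ')': depth becomes 0
  Position 2 '(': depth becomes 1
  Position 3 ')': depth becomes 0
  Position 4 '(': depth becomes 1
  Position 5 ')': depth becomes 0
  Position 6 '(': depth becomes 1
  Position 7 '(': depth becomes 2
  Position 8 '(': depth becomes 3
  Position 9 '(': depth becomes 4
  Position 10 '(': depth becomes 5
  Position 11 '(': depth becomes 6
  Position 12 ')': depth becomes 5
  Position 13 '(': depth becomes 6
  Position 14 ')': depth becomes 5
  Position 15 '(': depth becomes 6
  Position 16 ')': depth becomes 5
  Position 17 ')': depth becomes 4
  Position 18 '(': depth becomes 5
  Position 19 ')': depth becomes 4
  Position 20 ')': depth becomes 3
  Position 21 ')': depth becomes 2
  Position 22 '(': depth becomes 3
  Position 23 ')': depth becomes 2
  Position 24 ')': depth becomes 1
  Position 25 ')': depth becomes 0
Maximum depth reached: 6

6


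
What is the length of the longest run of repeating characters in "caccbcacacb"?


Input: "caccbcacacb"
Scanning for longest run:
  Position 1 ('a'): new char, reset run to 1
  Position 2 ('c'): new char, reset run to 1
  Position 3 ('c'): continues run of 'c', length=2
  Position 4 ('b'): new char, reset run to 1
  Position 5 ('c'): new char, reset run to 1
  Position 6 ('a'): new char, reset run to 1
  Position 7 ('c'): new char, reset run to 1
  Position 8 ('a'): new char, reset run to 1
  Position 9 ('c'): new char, reset run to 1
  Position 10 ('b'): new char, reset run to 1
Longest run: 'c' with length 2

2


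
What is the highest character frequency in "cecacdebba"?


Input: cecacdebba
Character counts:
  'a': 2
  'b': 2
  'c': 3
  'd': 1
  'e': 2
Maximum frequency: 3

3


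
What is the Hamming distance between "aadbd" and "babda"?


Comparing "aadbd" and "babda" position by position:
  Position 0: 'a' vs 'b' => differ
  Position 1: 'a' vs 'a' => same
  Position 2: 'd' vs 'b' => differ
  Position 3: 'b' vs 'd' => differ
  Position 4: 'd' vs 'a' => differ
Total differences (Hamming distance): 4

4


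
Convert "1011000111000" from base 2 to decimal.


Input: "1011000111000" in base 2
Positional expansion:
  Digit '1' (value 1) x 2^12 = 4096
  Digit '0' (value 0) x 2^11 = 0
  Digit '1' (value 1) x 2^10 = 1024
  Digit '1' (value 1) x 2^9 = 512
  Digit '0' (value 0) x 2^8 = 0
  Digit '0' (value 0) x 2^7 = 0
  Digit '0' (value 0) x 2^6 = 0
  Digit '1' (value 1) x 2^5 = 32
  Digit '1' (value 1) x 2^4 = 16
  Digit '1' (value 1) x 2^3 = 8
  Digit '0' (value 0) x 2^2 = 0
  Digit '0' (value 0) x 2^1 = 0
  Digit '0' (value 0) x 2^0 = 0
Sum = 5688

5688


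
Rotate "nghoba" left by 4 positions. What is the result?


Input: "nghoba", rotate left by 4
First 4 characters: "ngho"
Remaining characters: "ba"
Concatenate remaining + first: "ba" + "ngho" = "bangho"

bangho


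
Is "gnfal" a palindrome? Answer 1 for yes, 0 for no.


Input: gnfal
Reversed: lafng
  Compare pos 0 ('g') with pos 4 ('l'): MISMATCH
  Compare pos 1 ('n') with pos 3 ('a'): MISMATCH
Result: not a palindrome

0


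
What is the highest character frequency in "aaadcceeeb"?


Input: aaadcceeeb
Character counts:
  'a': 3
  'b': 1
  'c': 2
  'd': 1
  'e': 3
Maximum frequency: 3

3


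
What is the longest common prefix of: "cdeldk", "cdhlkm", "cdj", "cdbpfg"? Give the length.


Words: cdeldk, cdhlkm, cdj, cdbpfg
  Position 0: all 'c' => match
  Position 1: all 'd' => match
  Position 2: ('e', 'h', 'j', 'b') => mismatch, stop
LCP = "cd" (length 2)

2


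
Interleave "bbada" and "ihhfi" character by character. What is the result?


Interleaving "bbada" and "ihhfi":
  Position 0: 'b' from first, 'i' from second => "bi"
  Position 1: 'b' from first, 'h' from second => "bh"
  Position 2: 'a' from first, 'h' from second => "ah"
  Position 3: 'd' from first, 'f' from second => "df"
  Position 4: 'a' from first, 'i' from second => "ai"
Result: bibhahdfai

bibhahdfai


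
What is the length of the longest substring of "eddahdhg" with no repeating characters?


Input: "eddahdhg"
Sliding window (track last position of each char):
  Position 0 ('e'): window [0,0] length 1 -- new best
  Position 1 ('d'): window [0,1] length 2 -- new best
  Position 2 ('d'): repeat (last at 1), move window start to 2
  Position 2 ('d'): window [2,2] length 1
  Position 3 ('a'): window [2,3] length 2
  Position 4 ('h'): window [2,4] length 3 -- new best
  Position 5 ('d'): repeat (last at 2), move window start to 3
  Position 5 ('d'): window [3,5] length 3
  Position 6 ('h'): repeat (last at 4), move window start to 5
  Position 6 ('h'): window [5,6] length 2
  Position 7 ('g'): window [5,7] length 3
Longest substring with no repeats: "dah" with length 3

3


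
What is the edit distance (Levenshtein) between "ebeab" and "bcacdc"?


Computing edit distance: "ebeab" -> "bcacdc"
DP table:
           b    c    a    c    d    c
      0    1    2    3    4    5    6
  e   1    1    2    3    4    5    6
  b   2    1    2    3    4    5    6
  e   3    2    2    3    4    5    6
  a   4    3    3    2    3    4    5
  b   5    4    4    3    3    4    5
Edit distance = dp[5][6] = 5

5


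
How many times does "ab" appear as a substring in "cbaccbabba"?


Searching for "ab" in "cbaccbabba"
Scanning each position:
  Position 0: "cb" => no
  Position 1: "ba" => no
  Position 2: "ac" => no
  Position 3: "cc" => no
  Position 4: "cb" => no
  Position 5: "ba" => no
  Position 6: "ab" => MATCH
  Position 7: "bb" => no
  Position 8: "ba" => no
Total occurrences: 1

1


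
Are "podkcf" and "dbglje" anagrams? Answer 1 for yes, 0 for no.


Strings: "podkcf", "dbglje"
Sorted first:  cdfkop
Sorted second: bdegjl
Differ at position 0: 'c' vs 'b' => not anagrams

0


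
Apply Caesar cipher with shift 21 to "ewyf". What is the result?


Caesar cipher: shift "ewyf" by 21
  'e' (pos 4) + 21 = pos 25 = 'z'
  'w' (pos 22) + 21 = pos 17 = 'r'
  'y' (pos 24) + 21 = pos 19 = 't'
  'f' (pos 5) + 21 = pos 0 = 'a'
Result: zrta

zrta


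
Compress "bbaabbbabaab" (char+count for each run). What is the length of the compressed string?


Input: bbaabbbabaab
Runs:
  'b' x 2 => "b2"
  'a' x 2 => "a2"
  'b' x 3 => "b3"
  'a' x 1 => "a1"
  'b' x 1 => "b1"
  'a' x 2 => "a2"
  'b' x 1 => "b1"
Compressed: "b2a2b3a1b1a2b1"
Compressed length: 14

14


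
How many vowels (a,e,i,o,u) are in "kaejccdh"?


Input: kaejccdh
Checking each character:
  'k' at position 0: consonant
  'a' at position 1: vowel (running total: 1)
  'e' at position 2: vowel (running total: 2)
  'j' at position 3: consonant
  'c' at position 4: consonant
  'c' at position 5: consonant
  'd' at position 6: consonant
  'h' at position 7: consonant
Total vowels: 2

2


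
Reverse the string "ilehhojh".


Input: ilehhojh
Reading characters right to left:
  Position 7: 'h'
  Position 6: 'j'
  Position 5: 'o'
  Position 4: 'h'
  Position 3: 'h'
  Position 2: 'e'
  Position 1: 'l'
  Position 0: 'i'
Reversed: hjohheli

hjohheli


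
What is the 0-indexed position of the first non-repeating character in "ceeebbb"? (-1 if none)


Input: ceeebbb
Character frequencies:
  'b': 3
  'c': 1
  'e': 3
Scanning left to right for freq == 1:
  Position 0 ('c'): unique! => answer = 0

0


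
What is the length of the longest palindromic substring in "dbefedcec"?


Input: "dbefedcec"
Checking substrings for palindromes:
  [2:5] "efe" (len 3) => palindrome
  [6:9] "cec" (len 3) => palindrome
Longest palindromic substring: "efe" with length 3

3


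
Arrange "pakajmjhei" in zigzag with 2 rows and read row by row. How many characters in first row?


Zigzag "pakajmjhei" into 2 rows:
Placing characters:
  'p' => row 0
  'a' => row 1
  'k' => row 0
  'a' => row 1
  'j' => row 0
  'm' => row 1
  'j' => row 0
  'h' => row 1
  'e' => row 0
  'i' => row 1
Rows:
  Row 0: "pkjje"
  Row 1: "aamhi"
First row length: 5

5


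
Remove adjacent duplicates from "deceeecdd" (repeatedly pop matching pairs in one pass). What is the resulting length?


Input: deceeecdd
Stack-based adjacent duplicate removal:
  Read 'd': push. Stack: d
  Read 'e': push. Stack: de
  Read 'c': push. Stack: dec
  Read 'e': push. Stack: dece
  Read 'e': matches stack top 'e' => pop. Stack: dec
  Read 'e': push. Stack: dece
  Read 'c': push. Stack: decec
  Read 'd': push. Stack: dececd
  Read 'd': matches stack top 'd' => pop. Stack: decec
Final stack: "decec" (length 5)

5


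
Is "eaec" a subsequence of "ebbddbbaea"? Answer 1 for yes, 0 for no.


Check if "eaec" is a subsequence of "ebbddbbaea"
Greedy scan:
  Position 0 ('e'): matches sub[0] = 'e'
  Position 1 ('b'): no match needed
  Position 2 ('b'): no match needed
  Position 3 ('d'): no match needed
  Position 4 ('d'): no match needed
  Position 5 ('b'): no match needed
  Position 6 ('b'): no match needed
  Position 7 ('a'): matches sub[1] = 'a'
  Position 8 ('e'): matches sub[2] = 'e'
  Position 9 ('a'): no match needed
Only matched 3/4 characters => not a subsequence

0


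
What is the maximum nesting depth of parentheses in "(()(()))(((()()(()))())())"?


Input: "(()(()))(((()()(()))())())"
Tracking depth:
  Position 0 '(': depth becomes 1
  Position 1 '(': depth becomes 2
  Position 2 ')': depth becomes 1
  Position 3 '(': depth becomes 2
  Position 4 '(': depth becomes 3
  Position 5 ')': depth becomes 2
  Position 6 ')': depth becomes 1
  Position 7 ')': depth becomes 0
  Position 8 '(': depth becomes 1
  Position 9 '(': depth becomes 2
  Position 10 '(': depth becomes 3
  Position 11 '(': depth becomes 4
  Position 12 ')': depth becomes 3
  Position 13 '(': depth becomes 4
  Position 14 ')': depth becomes 3
  Position 15 '(': depth becomes 4
  Position 16 '(': depth becomes 5
  Position 17 ')': depth becomes 4
  Position 18 ')': depth becomes 3
  Position 19 ')': depth becomes 2
  Position 20 '(': depth becomes 3
  Position 21 ')': depth becomes 2
  Position 22 ')': depth becomes 1
  Position 23 '(': depth becomes 2
  Position 24 ')': depth becomes 1
  Position 25 ')': depth becomes 0
Maximum depth reached: 5

5


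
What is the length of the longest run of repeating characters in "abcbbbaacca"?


Input: "abcbbbaacca"
Scanning for longest run:
  Position 1 ('b'): new char, reset run to 1
  Position 2 ('c'): new char, reset run to 1
  Position 3 ('b'): new char, reset run to 1
  Position 4 ('b'): continues run of 'b', length=2
  Position 5 ('b'): continues run of 'b', length=3
  Position 6 ('a'): new char, reset run to 1
  Position 7 ('a'): continues run of 'a', length=2
  Position 8 ('c'): new char, reset run to 1
  Position 9 ('c'): continues run of 'c', length=2
  Position 10 ('a'): new char, reset run to 1
Longest run: 'b' with length 3

3


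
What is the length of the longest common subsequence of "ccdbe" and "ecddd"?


LCS of "ccdbe" and "ecddd"
DP table:
           e    c    d    d    d
      0    0    0    0    0    0
  c   0    0    1    1    1    1
  c   0    0    1    1    1    1
  d   0    0    1    2    2    2
  b   0    0    1    2    2    2
  e   0    1    1    2    2    2
LCS length = dp[5][5] = 2

2


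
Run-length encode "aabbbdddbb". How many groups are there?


Input: aabbbdddbb
Scanning for consecutive runs:
  Group 1: 'a' x 2 (positions 0-1)
  Group 2: 'b' x 3 (positions 2-4)
  Group 3: 'd' x 3 (positions 5-7)
  Group 4: 'b' x 2 (positions 8-9)
Total groups: 4

4


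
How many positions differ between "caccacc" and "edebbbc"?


Comparing "caccacc" and "edebbbc" position by position:
  Position 0: 'c' vs 'e' => DIFFER
  Position 1: 'a' vs 'd' => DIFFER
  Position 2: 'c' vs 'e' => DIFFER
  Position 3: 'c' vs 'b' => DIFFER
  Position 4: 'a' vs 'b' => DIFFER
  Position 5: 'c' vs 'b' => DIFFER
  Position 6: 'c' vs 'c' => same
Positions that differ: 6

6


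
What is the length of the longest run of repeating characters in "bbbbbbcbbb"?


Input: "bbbbbbcbbb"
Scanning for longest run:
  Position 1 ('b'): continues run of 'b', length=2
  Position 2 ('b'): continues run of 'b', length=3
  Position 3 ('b'): continues run of 'b', length=4
  Position 4 ('b'): continues run of 'b', length=5
  Position 5 ('b'): continues run of 'b', length=6
  Position 6 ('c'): new char, reset run to 1
  Position 7 ('b'): new char, reset run to 1
  Position 8 ('b'): continues run of 'b', length=2
  Position 9 ('b'): continues run of 'b', length=3
Longest run: 'b' with length 6

6


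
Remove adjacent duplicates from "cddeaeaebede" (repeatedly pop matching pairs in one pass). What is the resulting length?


Input: cddeaeaebede
Stack-based adjacent duplicate removal:
  Read 'c': push. Stack: c
  Read 'd': push. Stack: cd
  Read 'd': matches stack top 'd' => pop. Stack: c
  Read 'e': push. Stack: ce
  Read 'a': push. Stack: cea
  Read 'e': push. Stack: ceae
  Read 'a': push. Stack: ceaea
  Read 'e': push. Stack: ceaeae
  Read 'b': push. Stack: ceaeaeb
  Read 'e': push. Stack: ceaeaebe
  Read 'd': push. Stack: ceaeaebed
  Read 'e': push. Stack: ceaeaebede
Final stack: "ceaeaebede" (length 10)

10


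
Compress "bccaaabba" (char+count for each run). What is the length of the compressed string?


Input: bccaaabba
Runs:
  'b' x 1 => "b1"
  'c' x 2 => "c2"
  'a' x 3 => "a3"
  'b' x 2 => "b2"
  'a' x 1 => "a1"
Compressed: "b1c2a3b2a1"
Compressed length: 10

10


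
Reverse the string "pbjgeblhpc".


Input: pbjgeblhpc
Reading characters right to left:
  Position 9: 'c'
  Position 8: 'p'
  Position 7: 'h'
  Position 6: 'l'
  Position 5: 'b'
  Position 4: 'e'
  Position 3: 'g'
  Position 2: 'j'
  Position 1: 'b'
  Position 0: 'p'
Reversed: cphlbegjbp

cphlbegjbp


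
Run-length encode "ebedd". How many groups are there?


Input: ebedd
Scanning for consecutive runs:
  Group 1: 'e' x 1 (positions 0-0)
  Group 2: 'b' x 1 (positions 1-1)
  Group 3: 'e' x 1 (positions 2-2)
  Group 4: 'd' x 2 (positions 3-4)
Total groups: 4

4


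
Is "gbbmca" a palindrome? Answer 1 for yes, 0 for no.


Input: gbbmca
Reversed: acmbbg
  Compare pos 0 ('g') with pos 5 ('a'): MISMATCH
  Compare pos 1 ('b') with pos 4 ('c'): MISMATCH
  Compare pos 2 ('b') with pos 3 ('m'): MISMATCH
Result: not a palindrome

0


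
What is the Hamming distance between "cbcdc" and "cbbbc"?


Comparing "cbcdc" and "cbbbc" position by position:
  Position 0: 'c' vs 'c' => same
  Position 1: 'b' vs 'b' => same
  Position 2: 'c' vs 'b' => differ
  Position 3: 'd' vs 'b' => differ
  Position 4: 'c' vs 'c' => same
Total differences (Hamming distance): 2

2


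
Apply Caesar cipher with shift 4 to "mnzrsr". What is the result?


Caesar cipher: shift "mnzrsr" by 4
  'm' (pos 12) + 4 = pos 16 = 'q'
  'n' (pos 13) + 4 = pos 17 = 'r'
  'z' (pos 25) + 4 = pos 3 = 'd'
  'r' (pos 17) + 4 = pos 21 = 'v'
  's' (pos 18) + 4 = pos 22 = 'w'
  'r' (pos 17) + 4 = pos 21 = 'v'
Result: qrdvwv

qrdvwv


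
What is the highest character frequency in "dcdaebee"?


Input: dcdaebee
Character counts:
  'a': 1
  'b': 1
  'c': 1
  'd': 2
  'e': 3
Maximum frequency: 3

3


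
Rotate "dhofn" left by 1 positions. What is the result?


Input: "dhofn", rotate left by 1
First 1 characters: "d"
Remaining characters: "hofn"
Concatenate remaining + first: "hofn" + "d" = "hofnd"

hofnd


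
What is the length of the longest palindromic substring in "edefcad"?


Input: "edefcad"
Checking substrings for palindromes:
  [0:3] "ede" (len 3) => palindrome
Longest palindromic substring: "ede" with length 3

3


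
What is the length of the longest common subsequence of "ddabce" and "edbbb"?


LCS of "ddabce" and "edbbb"
DP table:
           e    d    b    b    b
      0    0    0    0    0    0
  d   0    0    1    1    1    1
  d   0    0    1    1    1    1
  a   0    0    1    1    1    1
  b   0    0    1    2    2    2
  c   0    0    1    2    2    2
  e   0    1    1    2    2    2
LCS length = dp[6][5] = 2

2


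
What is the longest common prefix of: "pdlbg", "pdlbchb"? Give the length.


Words: pdlbg, pdlbchb
  Position 0: all 'p' => match
  Position 1: all 'd' => match
  Position 2: all 'l' => match
  Position 3: all 'b' => match
  Position 4: ('g', 'c') => mismatch, stop
LCP = "pdlb" (length 4)

4


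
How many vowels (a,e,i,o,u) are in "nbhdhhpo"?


Input: nbhdhhpo
Checking each character:
  'n' at position 0: consonant
  'b' at position 1: consonant
  'h' at position 2: consonant
  'd' at position 3: consonant
  'h' at position 4: consonant
  'h' at position 5: consonant
  'p' at position 6: consonant
  'o' at position 7: vowel (running total: 1)
Total vowels: 1

1


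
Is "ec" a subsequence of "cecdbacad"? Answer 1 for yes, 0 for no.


Check if "ec" is a subsequence of "cecdbacad"
Greedy scan:
  Position 0 ('c'): no match needed
  Position 1 ('e'): matches sub[0] = 'e'
  Position 2 ('c'): matches sub[1] = 'c'
  Position 3 ('d'): no match needed
  Position 4 ('b'): no match needed
  Position 5 ('a'): no match needed
  Position 6 ('c'): no match needed
  Position 7 ('a'): no match needed
  Position 8 ('d'): no match needed
All 2 characters matched => is a subsequence

1


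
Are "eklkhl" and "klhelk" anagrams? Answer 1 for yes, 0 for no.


Strings: "eklkhl", "klhelk"
Sorted first:  ehkkll
Sorted second: ehkkll
Sorted forms match => anagrams

1


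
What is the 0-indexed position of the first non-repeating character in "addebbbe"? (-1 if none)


Input: addebbbe
Character frequencies:
  'a': 1
  'b': 3
  'd': 2
  'e': 2
Scanning left to right for freq == 1:
  Position 0 ('a'): unique! => answer = 0

0


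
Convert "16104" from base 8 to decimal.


Input: "16104" in base 8
Positional expansion:
  Digit '1' (value 1) x 8^4 = 4096
  Digit '6' (value 6) x 8^3 = 3072
  Digit '1' (value 1) x 8^2 = 64
  Digit '0' (value 0) x 8^1 = 0
  Digit '4' (value 4) x 8^0 = 4
Sum = 7236

7236


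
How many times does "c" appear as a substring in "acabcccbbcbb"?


Searching for "c" in "acabcccbbcbb"
Scanning each position:
  Position 0: "a" => no
  Position 1: "c" => MATCH
  Position 2: "a" => no
  Position 3: "b" => no
  Position 4: "c" => MATCH
  Position 5: "c" => MATCH
  Position 6: "c" => MATCH
  Position 7: "b" => no
  Position 8: "b" => no
  Position 9: "c" => MATCH
  Position 10: "b" => no
  Position 11: "b" => no
Total occurrences: 5

5
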